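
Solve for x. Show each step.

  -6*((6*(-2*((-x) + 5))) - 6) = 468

Step 1. [-6*((6*(-2*((-x) + 5))) - 6) = 468] -6·(inner) — divide through by -6, so div: (6*(-2*((-x) + 5))) - 6 = -78.
Step 2. [(6*(-2*((-x) + 5))) - 6 = -78] 6 | LHS and 6 | -78: pull 6 out, so factor: (-2*((-x) + 5)) - 1 = -13.
Step 3. [(-2*((-x) + 5)) - 1 = -13] add 1: x sits inside (… - 1). So sub: -2*((-x) + 5) = -12.
Step 4. [-2*((-x) + 5) = -12] LHS = -2·(…); ÷-2 both sides. So div: (-x) + 5 = 6.
Step 5. [(-x) + 5 = 6] +5 is outermost — subtract 5 both sides ⇒ sub: -x = 1.
Step 6. [-x = 1] flip signs both sides, so neg: x = -1.

Answer: x ∈ {-1}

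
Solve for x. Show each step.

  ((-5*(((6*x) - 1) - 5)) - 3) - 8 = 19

Step 1. [((-5*(((6*x) - 1) - 5)) - 3) - 8 = 19] -8 is outermost — add 8 both sides. So sub: (-5*(((6*x) - 1) - 5)) - 3 = 27.
Step 2. [(-5*(((6*x) - 1) - 5)) - 3 = 27] the outer -3 inverts by adding 3. So sub: -5*(((6*x) - 1) - 5) = 30.
Step 3. [-5*(((6*x) - 1) - 5) = 30] LHS = -5·(…); ÷-5 both sides ⇒ div: ((6*x) - 1) - 5 = -6.
Step 4. [((6*x) - 1) - 5 = -6] 5 comes off first (add 5), so sub: (6*x) - 1 = -1.
Step 5. [(6*x) - 1 = -1] -1 is outermost — add 1 both sides, so sub: 6*x = 0.
Step 6. [6*x = 0] divide by the outer 6 ⇒ div: x = 0.

Answer: x ∈ {0}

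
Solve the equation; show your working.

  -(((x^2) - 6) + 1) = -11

Step 1. [-(((x^2) - 6) + 1) = -11] LHS negated; negate both sides. So neg: ((x^2) - 6) + 1 = 11.
Step 2. [((x^2) - 6) + 1 = 11] +1 is outermost — subtract 1 both sides, so sub: (x^2) - 6 = 10.
Step 3. [(x^2) - 6 = 10] 6 comes off first (add 6). So sub: x^2 = 16.
Step 4. [x^2 = 16] √ both sides: 16 ≥ 0 gives two branches. So sqrt: x = 4 or -4.

Answer: x ∈ {-4, 4}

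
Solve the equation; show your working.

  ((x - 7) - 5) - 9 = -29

Step 1. [((x - 7) - 5) - 9 = -29] add 9: x sits inside (… - 9), so sub: (x - 7) - 5 = -20.
Step 2. [(x - 7) - 5 = -20] peel the -5: add 5 from each side, so sub: x - 7 = -15.
Step 3. [x - 7 = -15] -7 is outermost — add 7 both sides ⇒ sub: x = -8.

Answer: x ∈ {-8}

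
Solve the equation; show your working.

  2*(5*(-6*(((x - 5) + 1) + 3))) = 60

Step 1. [2*(5*(-6*(((x - 5) + 1) + 3))) = 60] divide by the outer 2 ⇒ div: 5*(-6*(((x - 5) + 1) + 3)) = 30.
Step 2. [5*(-6*(((x - 5) + 1) + 3)) = 30] divide by the outer 5, so div: -6*(((x - 5) + 1) + 3) = 6.
Step 3. [-6*(((x - 5) + 1) + 3) = 6] leading coefficient -6: divide by -6. So div: ((x - 5) + 1) + 3 = -1.
Step 4. [((x - 5) + 1) + 3 = -1] +3 is outermost — subtract 3 both sides, so sub: (x - 5) + 1 = -4.
Step 5. [(x - 5) + 1 = -4] 1 comes off first (subtract 1). So sub: x - 5 = -5.
Step 6. [x - 5 = -5] 5 comes off first (add 5) ⇒ sub: x = 0.

Answer: x ∈ {0}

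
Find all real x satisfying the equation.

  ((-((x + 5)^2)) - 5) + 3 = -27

Step 1. [((-((x + 5)^2)) - 5) + 3 = -27] peel the +3: subtract 3 from each side. So sub: (-((x + 5)^2)) - 5 = -30.
Step 2. [(-((x + 5)^2)) - 5 = -30] the outer -5 inverts by adding 5 ⇒ sub: -((x + 5)^2) = -25.
Step 3. [-((x + 5)^2) = -25] flip signs both sides, so neg: (x + 5)^2 = 25.
Step 4. [(x + 5)^2 = 25] √ both sides: 25 ≥ 0 gives two branches. So sqrt: x + 5 = 5 or -5.
Step 5. [x + 5 = 5 or -5] peel the +5: subtract 5 from each side. So sub: x = 0 or -10.

Answer: x ∈ {-10, 0}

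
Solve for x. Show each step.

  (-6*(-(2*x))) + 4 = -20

Step 1. [(-6*(-(2*x))) + 4 = -20] 4 comes off first (subtract 4). So sub: -6*(-(2*x)) = -24.
Step 2. [-6*(-(2*x)) = -24] leading coefficient -6: divide by -6. So div: -(2*x) = 4.
Step 3. [-(2*x) = 4] leading − — multiply by −1. So neg: 2*x = -4.
Step 4. [2*x = -4] 2 out front; divide by 2 ⇒ div: x = -2.

Answer: x ∈ {-2}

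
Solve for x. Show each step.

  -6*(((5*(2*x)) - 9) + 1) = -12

Step 1. [-6*(((5*(2*x)) - 9) + 1) = -12] divide by the outer -6 ⇒ div: ((5*(2*x)) - 9) + 1 = 2.
Step 2. [((5*(2*x)) - 9) + 1 = 2] 1 comes off first (subtract 1) ⇒ sub: (5*(2*x)) - 9 = 1.
Step 3. [(5*(2*x)) - 9 = 1] add 9: x sits inside (… - 9), so sub: 5*(2*x) = 10.
Step 4. [5*(2*x) = 10] 5 out front; divide by 5, so div: 2*x = 2.
Step 5. [2*x = 2] 2·(inner) — divide through by 2, so div: x = 1.

Answer: x ∈ {1}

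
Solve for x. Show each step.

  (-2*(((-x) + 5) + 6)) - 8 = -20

Step 1. [(-2*(((-x) + 5) + 6)) - 8 = -20] -2 divides every term; factor it out ⇒ factor: (((-x) + 5) + 6) + 4 = 10.
Step 2. [(((-x) + 5) + 6) + 4 = 10] +4 is outermost — subtract 4 both sides ⇒ sub: ((-x) + 5) + 6 = 6.
Step 3. [((-x) + 5) + 6 = 6] 6 comes off first (subtract 6). So sub: (-x) + 5 = 0.
Step 4. [(-x) + 5 = 0] the outer +5 inverts by subtracting 5 ⇒ sub: -x = -5.
Step 5. [-x = -5] LHS negated; negate both sides ⇒ neg: x = 5.

Answer: x ∈ {5}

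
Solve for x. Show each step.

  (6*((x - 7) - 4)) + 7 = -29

Step 1. [(6*((x - 7) - 4)) + 7 = -29] subtract 7: x sits inside (… + 7). So sub: 6*((x - 7) - 4) = -36.
Step 2. [6*((x - 7) - 4) = -36] 6 out front; divide by 6 ⇒ div: (x - 7) - 4 = -6.
Step 3. [(x - 7) - 4 = -6] -4 is outermost — add 4 both sides ⇒ sub: x - 7 = -2.
Step 4. [x - 7 = -2] peel the -7: add 7 from each side ⇒ sub: x = 5.

Answer: x ∈ {5}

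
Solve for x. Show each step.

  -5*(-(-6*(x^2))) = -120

Step 1. [-5*(-(-6*(x^2))) = -120] leading coefficient -5: divide by -5. So div: -(-6*(x^2)) = 24.
Step 2. [-(-6*(x^2)) = 24] flip signs both sides, so neg: -6*(x^2) = -24.
Step 3. [-6*(x^2) = -24] LHS = -6·(…); ÷-6 both sides ⇒ div: x^2 = 4.
Step 4. [x^2 = 4] √ both sides: 4 ≥ 0 gives two branches. So sqrt: x = 2 or -2.

Answer: x ∈ {-2, 2}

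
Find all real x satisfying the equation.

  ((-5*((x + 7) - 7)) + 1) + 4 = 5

Step 1. [((-5*((x + 7) - 7)) + 1) + 4 = 5] peel the +4: subtract 4 from each side. So sub: (-5*((x + 7) - 7)) + 1 = 1.
Step 2. [(-5*((x + 7) - 7)) + 1 = 1] 1 comes off first (subtract 1), so sub: -5*((x + 7) - 7) = 0.
Step 3. [-5*((x + 7) - 7) = 0] -5 out front; divide by -5, so div: (x + 7) - 7 = 0.
Step 4. [(x + 7) - 7 = 0] 7 comes off first (add 7). So sub: x + 7 = 7.
Step 5. [x + 7 = 7] the outer +7 inverts by subtracting 7 ⇒ sub: x = 0.

Answer: x ∈ {0}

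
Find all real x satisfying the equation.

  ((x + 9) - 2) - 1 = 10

Step 1. [((x + 9) - 2) - 1 = 10] 1 comes off first (add 1). So sub: (x + 9) - 2 = 11.
Step 2. [(x + 9) - 2 = 11] the outer -2 inverts by adding 2 ⇒ sub: x + 9 = 13.
Step 3. [x + 9 = 13] peel the +9: subtract 9 from each side. So sub: x = 4.

Answer: x ∈ {4}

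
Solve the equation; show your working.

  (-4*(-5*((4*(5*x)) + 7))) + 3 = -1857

Step 1. [(-4*(-5*((4*(5*x)) + 7))) + 3 = -1857] subtract 3: x sits inside (… + 3). So sub: -4*(-5*((4*(5*x)) + 7)) = -1860.
Step 2. [-4*(-5*((4*(5*x)) + 7)) = -1860] -4 out front; divide by -4, so div: -5*((4*(5*x)) + 7) = 465.
Step 3. [-5*((4*(5*x)) + 7) = 465] divide by the outer -5 ⇒ div: (4*(5*x)) + 7 = -93.
Step 4. [(4*(5*x)) + 7 = -93] the outer +7 inverts by subtracting 7. So sub: 4*(5*x) = -100.
Step 5. [4*(5*x) = -100] 4·(inner) — divide through by 4, so div: 5*x = -25.
Step 6. [5*x = -25] divide by the outer 5, so div: x = -5.

Answer: x ∈ {-5}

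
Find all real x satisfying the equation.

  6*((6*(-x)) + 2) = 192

Step 1. [6*((6*(-x)) + 2) = 192] divide by the outer 6, so div: (6*(-x)) + 2 = 32.
Step 2. [(6*(-x)) + 2 = 32] subtract 2: x sits inside (… + 2). So sub: 6*(-x) = 30.
Step 3. [6*(-x) = 30] leading coefficient 6: divide by 6, so div: -x = 5.
Step 4. [-x = 5] LHS negated; negate both sides ⇒ neg: x = -5.

Answer: x ∈ {-5}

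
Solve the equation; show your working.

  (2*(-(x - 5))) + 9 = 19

Step 1. [(2*(-(x - 5))) + 9 = 19] +9 is outermost — subtract 9 both sides. So sub: 2*(-(x - 5)) = 10.
Step 2. [2*(-(x - 5)) = 10] 2 out front; divide by 2. So div: -(x - 5) = 5.
Step 3. [-(x - 5) = 5] LHS negated; negate both sides. So neg: x - 5 = -5.
Step 4. [x - 5 = -5] 5 comes off first (add 5) ⇒ sub: x = 0.

Answer: x ∈ {0}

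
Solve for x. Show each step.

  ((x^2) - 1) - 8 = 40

Step 1. [((x^2) - 1) - 8 = 40] peel the -8: add 8 from each side ⇒ sub: (x^2) - 1 = 48.
Step 2. [(x^2) - 1 = 48] add 1: x sits inside (… - 1). So sub: x^2 = 49.
Step 3. [x^2 = 49] LHS squared, RHS 49 ≥ 0: apply √ (±) ⇒ sqrt: x = 7 or -7.

Answer: x ∈ {-7, 7}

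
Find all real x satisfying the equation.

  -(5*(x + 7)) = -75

Step 1. [-(5*(x + 7)) = -75] flip signs both sides ⇒ neg: 5*(x + 7) = 75.
Step 2. [5*(x + 7) = 75] divide by the outer 5 ⇒ div: x + 7 = 15.
Step 3. [x + 7 = 15] +7 is outermost — subtract 7 both sides. So sub: x = 8.

Answer: x ∈ {8}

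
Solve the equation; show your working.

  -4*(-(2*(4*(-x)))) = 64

Step 1. [-4*(-(2*(4*(-x)))) = 64] divide by the outer -4, so div: -(2*(4*(-x))) = -16.
Step 2. [-(2*(4*(-x))) = -16] LHS negated; negate both sides. So neg: 2*(4*(-x)) = 16.
Step 3. [2*(4*(-x)) = 16] 2·(inner) — divide through by 2. So div: 4*(-x) = 8.
Step 4. [4*(-x) = 8] divide by the outer 4. So div: -x = 2.
Step 5. [-x = 2] LHS negated; negate both sides, so neg: x = -2.

Answer: x ∈ {-2}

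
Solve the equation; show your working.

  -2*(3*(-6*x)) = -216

Step 1. [-2*(3*(-6*x)) = -216] leading coefficient -2: divide by -2. So div: 3*(-6*x) = 108.
Step 2. [3*(-6*x) = 108] 3·(inner) — divide through by 3, so div: -6*x = 36.
Step 3. [-6*x = 36] -6·(inner) — divide through by -6. So div: x = -6.

Answer: x ∈ {-6}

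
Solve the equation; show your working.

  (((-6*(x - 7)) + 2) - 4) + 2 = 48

Step 1. [(((-6*(x - 7)) + 2) - 4) + 2 = 48] 2 comes off first (subtract 2). So sub: ((-6*(x - 7)) + 2) - 4 = 46.
Step 2. [((-6*(x - 7)) + 2) - 4 = 46] 4 comes off first (add 4). So sub: (-6*(x - 7)) + 2 = 50.
Step 3. [(-6*(x - 7)) + 2 = 50] 2 comes off first (subtract 2), so sub: -6*(x - 7) = 48.
Step 4. [-6*(x - 7) = 48] leading coefficient -6: divide by -6 ⇒ div: x - 7 = -8.
Step 5. [x - 7 = -8] the outer -7 inverts by adding 7, so sub: x = -1.

Answer: x ∈ {-1}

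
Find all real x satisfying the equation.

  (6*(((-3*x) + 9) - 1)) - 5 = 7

Step 1. [(6*(((-3*x) + 9) - 1)) - 5 = 7] add 5: x sits inside (… - 5) ⇒ sub: 6*(((-3*x) + 9) - 1) = 12.
Step 2. [6*(((-3*x) + 9) - 1) = 12] leading coefficient 6: divide by 6, so div: ((-3*x) + 9) - 1 = 2.
Step 3. [((-3*x) + 9) - 1 = 2] add 1: x sits inside (… - 1). So sub: (-3*x) + 9 = 3.
Step 4. [(-3*x) + 9 = 3] -3 | LHS and -3 | 3: pull -3 out. So factor: x - 3 = -1.
Step 5. [x - 3 = -1] -3 is outermost — add 3 both sides, so sub: x = 2.

Answer: x ∈ {2}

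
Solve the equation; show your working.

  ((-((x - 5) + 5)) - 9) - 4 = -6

Step 1. [((-((x - 5) + 5)) - 9) - 4 = -6] peel the -4: add 4 from each side ⇒ sub: (-((x - 5) + 5)) - 9 = -2.
Step 2. [(-((x - 5) + 5)) - 9 = -2] add 9: x sits inside (… - 9) ⇒ sub: -((x - 5) + 5) = 7.
Step 3. [-((x - 5) + 5) = 7] flip signs both sides, so neg: (x - 5) + 5 = -7.
Step 4. [(x - 5) + 5 = -7] the outer +5 inverts by subtracting 5. So sub: x - 5 = -12.
Step 5. [x - 5 = -12] add 5: x sits inside (… - 5) ⇒ sub: x = -7.

Answer: x ∈ {-7}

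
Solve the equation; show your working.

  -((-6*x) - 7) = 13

Step 1. [-((-6*x) - 7) = 13] leading − — multiply by −1, so neg: (-6*x) - 7 = -13.
Step 2. [(-6*x) - 7 = -13] add 7: x sits inside (… - 7), so sub: -6*x = -6.
Step 3. [-6*x = -6] leading coefficient -6: divide by -6, so div: x = 1.

Answer: x ∈ {1}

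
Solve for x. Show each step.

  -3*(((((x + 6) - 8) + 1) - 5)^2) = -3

Step 1. [-3*(((((x + 6) - 8) + 1) - 5)^2) = -3] LHS = -3·(…); ÷-3 both sides ⇒ div: ((((x + 6) - 8) + 1) - 5)^2 = 1.
Step 2. [((((x + 6) - 8) + 1) - 5)^2 = 1] 1 ≥ 0, LHS is (·)² — take ±√ ⇒ sqrt: (((x + 6) - 8) + 1) - 5 = 1 or -1.
Step 3. [(((x + 6) - 8) + 1) - 5 = 1 or -1] peel the -5: add 5 from each side, so sub: ((x + 6) - 8) + 1 = 6 or 4.
Step 4. [((x + 6) - 8) + 1 = 6 or 4] 1 comes off first (subtract 1) ⇒ sub: (x + 6) - 8 = 5 or 3.
Step 5. [(x + 6) - 8 = 5 or 3] peel the -8: add 8 from each side. So sub: x + 6 = 13 or 11.
Step 6. [x + 6 = 13 or 11] subtract 6: x sits inside (… + 6), so sub: x = 7 or 5.

Answer: x ∈ {5, 7}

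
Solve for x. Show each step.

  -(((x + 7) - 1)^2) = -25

Step 1. [-(((x + 7) - 1)^2) = -25] flip signs both sides, so neg: ((x + 7) - 1)^2 = 25.
Step 2. [((x + 7) - 1)^2 = 25] √ both sides: 25 ≥ 0 gives two branches, so sqrt: (x + 7) - 1 = 5 or -5.
Step 3. [(x + 7) - 1 = 5 or -5] peel the -1: add 1 from each side, so sub: x + 7 = 6 or -4.
Step 4. [x + 7 = 6 or -4] the outer +7 inverts by subtracting 7 ⇒ sub: x = -1 or -11.

Answer: x ∈ {-11, -1}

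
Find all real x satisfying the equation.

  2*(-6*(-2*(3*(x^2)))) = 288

Step 1. [2*(-6*(-2*(3*(x^2)))) = 288] divide by the outer 2 ⇒ div: -6*(-2*(3*(x^2))) = 144.
Step 2. [-6*(-2*(3*(x^2))) = 144] LHS = -6·(…); ÷-6 both sides. So div: -2*(3*(x^2)) = -24.
Step 3. [-2*(3*(x^2)) = -24] -2·(inner) — divide through by -2 ⇒ div: 3*(x^2) = 12.
Step 4. [3*(x^2) = 12] LHS = 3·(…); ÷3 both sides. So div: x^2 = 4.
Step 5. [x^2 = 4] √ both sides: 4 ≥ 0 gives two branches ⇒ sqrt: x = 2 or -2.

Answer: x ∈ {-2, 2}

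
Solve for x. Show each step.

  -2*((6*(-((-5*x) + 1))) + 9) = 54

Step 1. [-2*((6*(-((-5*x) + 1))) + 9) = 54] leading coefficient -2: divide by -2. So div: (6*(-((-5*x) + 1))) + 9 = -27.
Step 2. [(6*(-((-5*x) + 1))) + 9 = -27] peel the +9: subtract 9 from each side, so sub: 6*(-((-5*x) + 1)) = -36.
Step 3. [6*(-((-5*x) + 1)) = -36] 6·(inner) — divide through by 6, so div: -((-5*x) + 1) = -6.
Step 4. [-((-5*x) + 1) = -6] LHS negated; negate both sides, so neg: (-5*x) + 1 = 6.
Step 5. [(-5*x) + 1 = 6] subtract 1: x sits inside (… + 1), so sub: -5*x = 5.
Step 6. [-5*x = 5] -5·(inner) — divide through by -5, so div: x = -1.

Answer: x ∈ {-1}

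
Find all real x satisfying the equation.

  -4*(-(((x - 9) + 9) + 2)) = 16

Step 1. [-4*(-(((x - 9) + 9) + 2)) = 16] -4·(inner) — divide through by -4 ⇒ div: -(((x - 9) + 9) + 2) = -4.
Step 2. [-(((x - 9) + 9) + 2) = -4] LHS negated; negate both sides, so neg: ((x - 9) + 9) + 2 = 4.
Step 3. [((x - 9) + 9) + 2 = 4] the outer +2 inverts by subtracting 2. So sub: (x - 9) + 9 = 2.
Step 4. [(x - 9) + 9 = 2] +9 is outermost — subtract 9 both sides, so sub: x - 9 = -7.
Step 5. [x - 9 = -7] the outer -9 inverts by adding 9. So sub: x = 2.

Answer: x ∈ {2}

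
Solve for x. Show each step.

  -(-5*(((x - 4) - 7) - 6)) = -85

Step 1. [-(-5*(((x - 4) - 7) - 6)) = -85] LHS negated; negate both sides ⇒ neg: -5*(((x - 4) - 7) - 6) = 85.
Step 2. [-5*(((x - 4) - 7) - 6) = 85] LHS = -5·(…); ÷-5 both sides. So div: ((x - 4) - 7) - 6 = -17.
Step 3. [((x - 4) - 7) - 6 = -17] 6 comes off first (add 6). So sub: (x - 4) - 7 = -11.
Step 4. [(x - 4) - 7 = -11] peel the -7: add 7 from each side. So sub: x - 4 = -4.
Step 5. [x - 4 = -4] -4 is outermost — add 4 both sides ⇒ sub: x = 0.

Answer: x ∈ {0}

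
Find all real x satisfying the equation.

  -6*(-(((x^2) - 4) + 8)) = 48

Step 1. [-6*(-(((x^2) - 4) + 8)) = 48] leading coefficient -6: divide by -6 ⇒ div: -(((x^2) - 4) + 8) = -8.
Step 2. [-(((x^2) - 4) + 8) = -8] leading − — multiply by −1, so neg: ((x^2) - 4) + 8 = 8.
Step 3. [((x^2) - 4) + 8 = 8] subtract 8: x sits inside (… + 8), so sub: (x^2) - 4 = 0.
Step 4. [(x^2) - 4 = 0] 4 comes off first (add 4), so sub: x^2 = 4.
Step 5. [x^2 = 4] √ both sides: 4 ≥ 0 gives two branches ⇒ sqrt: x = 2 or -2.

Answer: x ∈ {-2, 2}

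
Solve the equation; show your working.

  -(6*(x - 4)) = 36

Step 1. [-(6*(x - 4)) = 36] LHS negated; negate both sides, so neg: 6*(x - 4) = -36.
Step 2. [6*(x - 4) = -36] 6·(inner) — divide through by 6 ⇒ div: x - 4 = -6.
Step 3. [x - 4 = -6] -4 is outermost — add 4 both sides ⇒ sub: x = -2.

Answer: x ∈ {-2}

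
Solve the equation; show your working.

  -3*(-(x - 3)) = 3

Step 1. [-3*(-(x - 3)) = 3] leading coefficient -3: divide by -3 ⇒ div: -(x - 3) = -1.
Step 2. [-(x - 3) = -1] flip signs both sides ⇒ neg: x - 3 = 1.
Step 3. [x - 3 = 1] 3 comes off first (add 3) ⇒ sub: x = 4.

Answer: x ∈ {4}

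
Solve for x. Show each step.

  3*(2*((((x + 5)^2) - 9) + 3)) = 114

Step 1. [3*(2*((((x + 5)^2) - 9) + 3)) = 114] LHS = 3·(…); ÷3 both sides ⇒ div: 2*((((x + 5)^2) - 9) + 3) = 38.
Step 2. [2*((((x + 5)^2) - 9) + 3) = 38] divide by the outer 2, so div: (((x + 5)^2) - 9) + 3 = 19.
Step 3. [(((x + 5)^2) - 9) + 3 = 19] +3 is outermost — subtract 3 both sides. So sub: ((x + 5)^2) - 9 = 16.
Step 4. [((x + 5)^2) - 9 = 16] peel the -9: add 9 from each side ⇒ sub: (x + 5)^2 = 25.
Step 5. [(x + 5)^2 = 25] √ both sides: 25 ≥ 0 gives two branches ⇒ sqrt: x + 5 = 5 or -5.
Step 6. [x + 5 = 5 or -5] peel the +5: subtract 5 from each side ⇒ sub: x = 0 or -10.

Answer: x ∈ {-10, 0}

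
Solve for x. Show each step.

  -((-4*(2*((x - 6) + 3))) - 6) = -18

Step 1. [-((-4*(2*((x - 6) + 3))) - 6) = -18] LHS negated; negate both sides, so neg: (-4*(2*((x - 6) + 3))) - 6 = 18.
Step 2. [(-4*(2*((x - 6) + 3))) - 6 = 18] peel the -6: add 6 from each side. So sub: -4*(2*((x - 6) + 3)) = 24.
Step 3. [-4*(2*((x - 6) + 3)) = 24] LHS = -4·(…); ÷-4 both sides ⇒ div: 2*((x - 6) + 3) = -6.
Step 4. [2*((x - 6) + 3) = -6] 2·(inner) — divide through by 2 ⇒ div: (x - 6) + 3 = -3.
Step 5. [(x - 6) + 3 = -3] +3 is outermost — subtract 3 both sides, so sub: x - 6 = -6.
Step 6. [x - 6 = -6] peel the -6: add 6 from each side, so sub: x = 0.

Answer: x ∈ {0}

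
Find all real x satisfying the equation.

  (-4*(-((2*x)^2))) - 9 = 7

Step 1. [(-4*(-((2*x)^2))) - 9 = 7] peel the -9: add 9 from each side ⇒ sub: -4*(-((2*x)^2)) = 16.
Step 2. [-4*(-((2*x)^2)) = 16] divide by the outer -4, so div: -((2*x)^2) = -4.
Step 3. [-((2*x)^2) = -4] leading − — multiply by −1, so neg: (2*x)^2 = 4.
Step 4. [(2*x)^2 = 4] 4 ≥ 0, LHS is (·)² — take ±√ ⇒ sqrt: 2*x = 2 or -2.
Step 5. [2*x = 2 or -2] 2 out front; divide by 2 ⇒ div: x = 1 or -1.

Answer: x ∈ {-1, 1}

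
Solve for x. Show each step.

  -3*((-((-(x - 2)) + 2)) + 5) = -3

Step 1. [-3*((-((-(x - 2)) + 2)) + 5) = -3] leading coefficient -3: divide by -3. So div: (-((-(x - 2)) + 2)) + 5 = 1.
Step 2. [(-((-(x - 2)) + 2)) + 5 = 1] subtract 5: x sits inside (… + 5) ⇒ sub: -((-(x - 2)) + 2) = -4.
Step 3. [-((-(x - 2)) + 2) = -4] flip signs both sides, so neg: (-(x - 2)) + 2 = 4.
Step 4. [(-(x - 2)) + 2 = 4] 2 comes off first (subtract 2) ⇒ sub: -(x - 2) = 2.
Step 5. [-(x - 2) = 2] leading − — multiply by −1. So neg: x - 2 = -2.
Step 6. [x - 2 = -2] peel the -2: add 2 from each side. So sub: x = 0.

Answer: x ∈ {0}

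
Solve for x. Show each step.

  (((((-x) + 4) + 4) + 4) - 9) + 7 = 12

Step 1. [(((((-x) + 4) + 4) + 4) - 9) + 7 = 12] +7 is outermost — subtract 7 both sides. So sub: ((((-x) + 4) + 4) + 4) - 9 = 5.
Step 2. [((((-x) + 4) + 4) + 4) - 9 = 5] the outer -9 inverts by adding 9. So sub: (((-x) + 4) + 4) + 4 = 14.
Step 3. [(((-x) + 4) + 4) + 4 = 14] the outer +4 inverts by subtracting 4 ⇒ sub: ((-x) + 4) + 4 = 10.
Step 4. [((-x) + 4) + 4 = 10] +4 is outermost — subtract 4 both sides, so sub: (-x) + 4 = 6.
Step 5. [(-x) + 4 = 6] the outer +4 inverts by subtracting 4 ⇒ sub: -x = 2.
Step 6. [-x = 2] LHS negated; negate both sides, so neg: x = -2.

Answer: x ∈ {-2}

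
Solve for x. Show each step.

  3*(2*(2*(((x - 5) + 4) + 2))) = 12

Step 1. [3*(2*(2*(((x - 5) + 4) + 2))) = 12] leading coefficient 3: divide by 3. So div: 2*(2*(((x - 5) + 4) + 2)) = 4.
Step 2. [2*(2*(((x - 5) + 4) + 2)) = 4] 2 out front; divide by 2, so div: 2*(((x - 5) + 4) + 2) = 2.
Step 3. [2*(((x - 5) + 4) + 2) = 2] leading coefficient 2: divide by 2 ⇒ div: ((x - 5) + 4) + 2 = 1.
Step 4. [((x - 5) + 4) + 2 = 1] peel the +2: subtract 2 from each side ⇒ sub: (x - 5) + 4 = -1.
Step 5. [(x - 5) + 4 = -1] +4 is outermost — subtract 4 both sides, so sub: x - 5 = -5.
Step 6. [x - 5 = -5] 5 comes off first (add 5). So sub: x = 0.

Answer: x ∈ {0}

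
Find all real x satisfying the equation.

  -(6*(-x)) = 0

Step 1. [-(6*(-x)) = 0] LHS negated; negate both sides ⇒ neg: 6*(-x) = 0.
Step 2. [6*(-x) = 0] 6 out front; divide by 6, so div: -x = 0.
Step 3. [-x = 0] leading − — multiply by −1. So neg: x = 0.

Answer: x ∈ {0}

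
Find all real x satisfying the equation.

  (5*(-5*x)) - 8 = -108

Step 1. [(5*(-5*x)) - 8 = -108] the outer -8 inverts by adding 8. So sub: 5*(-5*x) = -100.
Step 2. [5*(-5*x) = -100] leading coefficient 5: divide by 5 ⇒ div: -5*x = -20.
Step 3. [-5*x = -20] LHS = -5·(…); ÷-5 both sides, so div: x = 4.

Answer: x ∈ {4}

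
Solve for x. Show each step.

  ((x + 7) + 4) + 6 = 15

Step 1. [((x + 7) + 4) + 6 = 15] 6 comes off first (subtract 6). So sub: (x + 7) + 4 = 9.
Step 2. [(x + 7) + 4 = 9] subtract 4: x sits inside (… + 4) ⇒ sub: x + 7 = 5.
Step 3. [x + 7 = 5] peel the +7: subtract 7 from each side. So sub: x = -2.

Answer: x ∈ {-2}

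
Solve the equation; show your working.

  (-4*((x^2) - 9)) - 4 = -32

Step 1. [(-4*((x^2) - 9)) - 4 = -32] common factor -4 (LHS and -32) — divide through ⇒ factor: ((x^2) - 9) + 1 = 8.
Step 2. [((x^2) - 9) + 1 = 8] +1 is outermost — subtract 1 both sides, so sub: (x^2) - 9 = 7.
Step 3. [(x^2) - 9 = 7] add 9: x sits inside (… - 9). So sub: x^2 = 16.
Step 4. [x^2 = 16] √ both sides: 16 ≥ 0 gives two branches. So sqrt: x = 4 or -4.

Answer: x ∈ {-4, 4}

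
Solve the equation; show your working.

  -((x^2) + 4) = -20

Step 1. [-((x^2) + 4) = -20] flip signs both sides. So neg: (x^2) + 4 = 20.
Step 2. [(x^2) + 4 = 20] 4 comes off first (subtract 4) ⇒ sub: x^2 = 16.
Step 3. [x^2 = 16] √ both sides: 16 ≥ 0 gives two branches, so sqrt: x = 4 or -4.

Answer: x ∈ {-4, 4}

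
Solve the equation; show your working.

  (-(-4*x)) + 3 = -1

Step 1. [(-(-4*x)) + 3 = -1] +3 is outermost — subtract 3 both sides. So sub: -(-4*x) = -4.
Step 2. [-(-4*x) = -4] flip signs both sides, so neg: -4*x = 4.
Step 3. [-4*x = 4] divide by the outer -4 ⇒ div: x = -1.

Answer: x ∈ {-1}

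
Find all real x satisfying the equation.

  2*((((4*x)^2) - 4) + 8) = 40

Step 1. [2*((((4*x)^2) - 4) + 8) = 40] LHS = 2·(…); ÷2 both sides. So div: (((4*x)^2) - 4) + 8 = 20.
Step 2. [(((4*x)^2) - 4) + 8 = 20] peel the +8: subtract 8 from each side ⇒ sub: ((4*x)^2) - 4 = 12.
Step 3. [((4*x)^2) - 4 = 12] peel the -4: add 4 from each side ⇒ sub: (4*x)^2 = 16.
Step 4. [(4*x)^2 = 16] 16 ≥ 0, LHS is (·)² — take ±√. So sqrt: 4*x = 4 or -4.
Step 5. [4*x = 4 or -4] 4·(inner) — divide through by 4, so div: x = 1 or -1.

Answer: x ∈ {-1, 1}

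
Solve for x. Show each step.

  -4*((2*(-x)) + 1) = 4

Step 1. [-4*((2*(-x)) + 1) = 4] leading coefficient -4: divide by -4. So div: (2*(-x)) + 1 = -1.
Step 2. [(2*(-x)) + 1 = -1] +1 is outermost — subtract 1 both sides, so sub: 2*(-x) = -2.
Step 3. [2*(-x) = -2] LHS = 2·(…); ÷2 both sides. So div: -x = -1.
Step 4. [-x = -1] flip signs both sides. So neg: x = 1.

Answer: x ∈ {1}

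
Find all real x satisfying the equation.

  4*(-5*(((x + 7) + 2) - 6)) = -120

Step 1. [4*(-5*(((x + 7) + 2) - 6)) = -120] 4 out front; divide by 4, so div: -5*(((x + 7) + 2) - 6) = -30.
Step 2. [-5*(((x + 7) + 2) - 6) = -30] leading coefficient -5: divide by -5, so div: ((x + 7) + 2) - 6 = 6.
Step 3. [((x + 7) + 2) - 6 = 6] the outer -6 inverts by adding 6. So sub: (x + 7) + 2 = 12.
Step 4. [(x + 7) + 2 = 12] the outer +2 inverts by subtracting 2 ⇒ sub: x + 7 = 10.
Step 5. [x + 7 = 10] subtract 7: x sits inside (… + 7), so sub: x = 3.

Answer: x ∈ {3}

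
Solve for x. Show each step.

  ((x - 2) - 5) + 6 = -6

Step 1. [((x - 2) - 5) + 6 = -6] subtract 6: x sits inside (… + 6) ⇒ sub: (x - 2) - 5 = -12.
Step 2. [(x - 2) - 5 = -12] add 5: x sits inside (… - 5). So sub: x - 2 = -7.
Step 3. [x - 2 = -7] -2 is outermost — add 2 both sides ⇒ sub: x = -5.

Answer: x ∈ {-5}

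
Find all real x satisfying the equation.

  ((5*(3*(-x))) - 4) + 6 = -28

Step 1. [((5*(3*(-x))) - 4) + 6 = -28] +6 is outermost — subtract 6 both sides. So sub: (5*(3*(-x))) - 4 = -34.
Step 2. [(5*(3*(-x))) - 4 = -34] the outer -4 inverts by adding 4, so sub: 5*(3*(-x)) = -30.
Step 3. [5*(3*(-x)) = -30] 5 out front; divide by 5. So div: 3*(-x) = -6.
Step 4. [3*(-x) = -6] 3·(inner) — divide through by 3. So div: -x = -2.
Step 5. [-x = -2] flip signs both sides. So neg: x = 2.

Answer: x ∈ {2}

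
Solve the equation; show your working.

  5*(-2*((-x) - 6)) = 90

Step 1. [5*(-2*((-x) - 6)) = 90] divide by the outer 5 ⇒ div: -2*((-x) - 6) = 18.
Step 2. [-2*((-x) - 6) = 18] -2·(inner) — divide through by -2 ⇒ div: (-x) - 6 = -9.
Step 3. [(-x) - 6 = -9] peel the -6: add 6 from each side. So sub: -x = -3.
Step 4. [-x = -3] leading − — multiply by −1. So neg: x = 3.

Answer: x ∈ {3}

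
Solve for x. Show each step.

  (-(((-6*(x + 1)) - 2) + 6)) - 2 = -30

Step 1. [(-(((-6*(x + 1)) - 2) + 6)) - 2 = -30] 2 comes off first (add 2). So sub: -(((-6*(x + 1)) - 2) + 6) = -28.
Step 2. [-(((-6*(x + 1)) - 2) + 6) = -28] flip signs both sides ⇒ neg: ((-6*(x + 1)) - 2) + 6 = 28.
Step 3. [((-6*(x + 1)) - 2) + 6 = 28] subtract 6: x sits inside (… + 6). So sub: (-6*(x + 1)) - 2 = 22.
Step 4. [(-6*(x + 1)) - 2 = 22] peel the -2: add 2 from each side, so sub: -6*(x + 1) = 24.
Step 5. [-6*(x + 1) = 24] leading coefficient -6: divide by -6. So div: x + 1 = -4.
Step 6. [x + 1 = -4] peel the +1: subtract 1 from each side, so sub: x = -5.

Answer: x ∈ {-5}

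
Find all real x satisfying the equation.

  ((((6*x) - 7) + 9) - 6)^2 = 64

Step 1. [((((6*x) - 7) + 9) - 6)^2 = 64] 64 ≥ 0, LHS is (·)² — take ±√ ⇒ sqrt: (((6*x) - 7) + 9) - 6 = 8 or -8.
Step 2. [(((6*x) - 7) + 9) - 6 = 8 or -8] the outer -6 inverts by adding 6, so sub: ((6*x) - 7) + 9 = 14 or -2.
Step 3. [((6*x) - 7) + 9 = 14 or -2] peel the +9: subtract 9 from each side. So sub: (6*x) - 7 = 5 or -11.
Step 4. [(6*x) - 7 = 5 or -11] peel the -7: add 7 from each side. So sub: 6*x = 12 or -4.
Step 5. [6*x = 12 or -4] 6 out front; divide by 6, so div: x = 2 or -2/3.

Answer: x ∈ {-2/3, 2}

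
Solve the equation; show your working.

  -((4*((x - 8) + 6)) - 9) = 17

Step 1. [-((4*((x - 8) + 6)) - 9) = 17] leading − — multiply by −1, so neg: (4*((x - 8) + 6)) - 9 = -17.
Step 2. [(4*((x - 8) + 6)) - 9 = -17] -9 is outermost — add 9 both sides, so sub: 4*((x - 8) + 6) = -8.
Step 3. [4*((x - 8) + 6) = -8] divide by the outer 4 ⇒ div: (x - 8) + 6 = -2.
Step 4. [(x - 8) + 6 = -2] +6 is outermost — subtract 6 both sides. So sub: x - 8 = -8.
Step 5. [x - 8 = -8] peel the -8: add 8 from each side, so sub: x = 0.

Answer: x ∈ {0}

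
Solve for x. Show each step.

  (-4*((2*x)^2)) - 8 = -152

Step 1. [(-4*((2*x)^2)) - 8 = -152] add 8: x sits inside (… - 8), so sub: -4*((2*x)^2) = -144.
Step 2. [-4*((2*x)^2) = -144] divide by the outer -4 ⇒ div: (2*x)^2 = 36.
Step 3. [(2*x)^2 = 36] LHS squared, RHS 36 ≥ 0: apply √ (±) ⇒ sqrt: 2*x = 6 or -6.
Step 4. [2*x = 6 or -6] leading coefficient 2: divide by 2 ⇒ div: x = 3 or -3.

Answer: x ∈ {-3, 3}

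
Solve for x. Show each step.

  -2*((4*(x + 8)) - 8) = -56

Step 1. [-2*((4*(x + 8)) - 8) = -56] LHS = -2·(…); ÷-2 both sides. So div: (4*(x + 8)) - 8 = 28.
Step 2. [(4*(x + 8)) - 8 = 28] common factor 4 (LHS and 28) — divide through ⇒ factor: (x + 8) - 2 = 7.
Step 3. [(x + 8) - 2 = 7] peel the -2: add 2 from each side, so sub: x + 8 = 9.
Step 4. [x + 8 = 9] peel the +8: subtract 8 from each side. So sub: x = 1.

Answer: x ∈ {1}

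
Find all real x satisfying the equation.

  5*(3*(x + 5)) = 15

Step 1. [5*(3*(x + 5)) = 15] LHS = 5·(…); ÷5 both sides, so div: 3*(x + 5) = 3.
Step 2. [3*(x + 5) = 3] divide by the outer 3, so div: x + 5 = 1.
Step 3. [x + 5 = 1] peel the +5: subtract 5 from each side ⇒ sub: x = -4.

Answer: x ∈ {-4}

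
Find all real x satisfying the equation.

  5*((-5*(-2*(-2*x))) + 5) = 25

Step 1. [5*((-5*(-2*(-2*x))) + 5) = 25] divide by the outer 5 ⇒ div: (-5*(-2*(-2*x))) + 5 = 5.
Step 2. [(-5*(-2*(-2*x))) + 5 = 5] 5 comes off first (subtract 5) ⇒ sub: -5*(-2*(-2*x)) = 0.
Step 3. [-5*(-2*(-2*x)) = 0] leading coefficient -5: divide by -5, so div: -2*(-2*x) = 0.
Step 4. [-2*(-2*x) = 0] LHS = -2·(…); ÷-2 both sides ⇒ div: -2*x = 0.
Step 5. [-2*x = 0] -2 out front; divide by -2, so div: x = 0.

Answer: x ∈ {0}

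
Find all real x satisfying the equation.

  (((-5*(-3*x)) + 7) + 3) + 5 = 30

Step 1. [(((-5*(-3*x)) + 7) + 3) + 5 = 30] 5 comes off first (subtract 5). So sub: ((-5*(-3*x)) + 7) + 3 = 25.
Step 2. [((-5*(-3*x)) + 7) + 3 = 25] +3 is outermost — subtract 3 both sides ⇒ sub: (-5*(-3*x)) + 7 = 22.
Step 3. [(-5*(-3*x)) + 7 = 22] subtract 7: x sits inside (… + 7). So sub: -5*(-3*x) = 15.
Step 4. [-5*(-3*x) = 15] -5·(inner) — divide through by -5 ⇒ div: -3*x = -3.
Step 5. [-3*x = -3] LHS = -3·(…); ÷-3 both sides, so div: x = 1.

Answer: x ∈ {1}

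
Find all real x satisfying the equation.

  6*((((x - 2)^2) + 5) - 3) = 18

Step 1. [6*((((x - 2)^2) + 5) - 3) = 18] 6 out front; divide by 6 ⇒ div: (((x - 2)^2) + 5) - 3 = 3.
Step 2. [(((x - 2)^2) + 5) - 3 = 3] peel the -3: add 3 from each side ⇒ sub: ((x - 2)^2) + 5 = 6.
Step 3. [((x - 2)^2) + 5 = 6] the outer +5 inverts by subtracting 5, so sub: (x - 2)^2 = 1.
Step 4. [(x - 2)^2 = 1] 1 ≥ 0, LHS is (·)² — take ±√ ⇒ sqrt: x - 2 = 1 or -1.
Step 5. [x - 2 = 1 or -1] peel the -2: add 2 from each side ⇒ sub: x = 3 or 1.

Answer: x ∈ {1, 3}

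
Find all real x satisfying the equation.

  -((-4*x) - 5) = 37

Step 1. [-((-4*x) - 5) = 37] leading − — multiply by −1. So neg: (-4*x) - 5 = -37.
Step 2. [(-4*x) - 5 = -37] the outer -5 inverts by adding 5 ⇒ sub: -4*x = -32.
Step 3. [-4*x = -32] -4 out front; divide by -4. So div: x = 8.

Answer: x ∈ {8}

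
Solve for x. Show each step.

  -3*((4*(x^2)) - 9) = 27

Step 1. [-3*((4*(x^2)) - 9) = 27] -3·(inner) — divide through by -3, so div: (4*(x^2)) - 9 = -9.
Step 2. [(4*(x^2)) - 9 = -9] -9 is outermost — add 9 both sides. So sub: 4*(x^2) = 0.
Step 3. [4*(x^2) = 0] divide by the outer 4. So div: x^2 = 0.
Step 4. [x^2 = 0] LHS squared, RHS 0 ≥ 0: apply √ (±). So sqrt: x = 0.

Answer: x ∈ {0}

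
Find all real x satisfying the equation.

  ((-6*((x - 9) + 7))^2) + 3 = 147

Step 1. [((-6*((x - 9) + 7))^2) + 3 = 147] peel the +3: subtract 3 from each side. So sub: (-6*((x - 9) + 7))^2 = 144.
Step 2. [(-6*((x - 9) + 7))^2 = 144] LHS squared, RHS 144 ≥ 0: apply √ (±). So sqrt: -6*((x - 9) + 7) = 12 or -12.
Step 3. [-6*((x - 9) + 7) = 12 or -12] LHS = -6·(…); ÷-6 both sides ⇒ div: (x - 9) + 7 = -2 or 2.
Step 4. [(x - 9) + 7 = -2 or 2] +7 is outermost — subtract 7 both sides, so sub: x - 9 = -9 or -5.
Step 5. [x - 9 = -9 or -5] 9 comes off first (add 9), so sub: x = 0 or 4.

Answer: x ∈ {0, 4}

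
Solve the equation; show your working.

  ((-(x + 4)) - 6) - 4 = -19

Step 1. [((-(x + 4)) - 6) - 4 = -19] peel the -4: add 4 from each side, so sub: (-(x + 4)) - 6 = -15.
Step 2. [(-(x + 4)) - 6 = -15] -6 is outermost — add 6 both sides. So sub: -(x + 4) = -9.
Step 3. [-(x + 4) = -9] flip signs both sides ⇒ neg: x + 4 = 9.
Step 4. [x + 4 = 9] the outer +4 inverts by subtracting 4, so sub: x = 5.

Answer: x ∈ {5}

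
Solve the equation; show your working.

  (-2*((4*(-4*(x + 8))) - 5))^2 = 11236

Step 1. [(-2*((4*(-4*(x + 8))) - 5))^2 = 11236] √ both sides: 11236 ≥ 0 gives two branches ⇒ sqrt: -2*((4*(-4*(x + 8))) - 5) = 106 or -106.
Step 2. [-2*((4*(-4*(x + 8))) - 5) = 106 or -106] LHS = -2·(…); ÷-2 both sides. So div: (4*(-4*(x + 8))) - 5 = -53 or 53.
Step 3. [(4*(-4*(x + 8))) - 5 = -53 or 53] add 5: x sits inside (… - 5) ⇒ sub: 4*(-4*(x + 8)) = -48 or 58.
Step 4. [4*(-4*(x + 8)) = -48 or 58] divide by the outer 4 ⇒ div: -4*(x + 8) = -12 or 29/2.
Step 5. [-4*(x + 8) = -12 or 29/2] divide by the outer -4. So div: x + 8 = 3 or -29/8.
Step 6. [x + 8 = 3 or -29/8] peel the +8: subtract 8 from each side ⇒ sub: x = -5 or -93/8.

Answer: x ∈ {-93/8, -5}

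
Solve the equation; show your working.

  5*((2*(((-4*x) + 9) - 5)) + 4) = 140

Step 1. [5*((2*(((-4*x) + 9) - 5)) + 4) = 140] leading coefficient 5: divide by 5, so div: (2*(((-4*x) + 9) - 5)) + 4 = 28.
Step 2. [(2*(((-4*x) + 9) - 5)) + 4 = 28] 4 comes off first (subtract 4). So sub: 2*(((-4*x) + 9) - 5) = 24.
Step 3. [2*(((-4*x) + 9) - 5) = 24] divide by the outer 2 ⇒ div: ((-4*x) + 9) - 5 = 12.
Step 4. [((-4*x) + 9) - 5 = 12] 5 comes off first (add 5). So sub: (-4*x) + 9 = 17.
Step 5. [(-4*x) + 9 = 17] +9 is outermost — subtract 9 both sides ⇒ sub: -4*x = 8.
Step 6. [-4*x = 8] -4 out front; divide by -4. So div: x = -2.

Answer: x ∈ {-2}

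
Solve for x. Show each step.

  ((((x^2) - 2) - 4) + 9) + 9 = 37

Step 1. [((((x^2) - 2) - 4) + 9) + 9 = 37] +9 is outermost — subtract 9 both sides ⇒ sub: (((x^2) - 2) - 4) + 9 = 28.
Step 2. [(((x^2) - 2) - 4) + 9 = 28] +9 is outermost — subtract 9 both sides ⇒ sub: ((x^2) - 2) - 4 = 19.
Step 3. [((x^2) - 2) - 4 = 19] the outer -4 inverts by adding 4. So sub: (x^2) - 2 = 23.
Step 4. [(x^2) - 2 = 23] -2 is outermost — add 2 both sides, so sub: x^2 = 25.
Step 5. [x^2 = 25] √ both sides: 25 ≥ 0 gives two branches. So sqrt: x = 5 or -5.

Answer: x ∈ {-5, 5}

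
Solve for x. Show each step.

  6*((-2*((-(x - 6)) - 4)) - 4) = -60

Step 1. [6*((-2*((-(x - 6)) - 4)) - 4) = -60] 6 out front; divide by 6 ⇒ div: (-2*((-(x - 6)) - 4)) - 4 = -10.
Step 2. [(-2*((-(x - 6)) - 4)) - 4 = -10] 4 comes off first (add 4). So sub: -2*((-(x - 6)) - 4) = -6.
Step 3. [-2*((-(x - 6)) - 4) = -6] divide by the outer -2 ⇒ div: (-(x - 6)) - 4 = 3.
Step 4. [(-(x - 6)) - 4 = 3] -4 is outermost — add 4 both sides. So sub: -(x - 6) = 7.
Step 5. [-(x - 6) = 7] flip signs both sides. So neg: x - 6 = -7.
Step 6. [x - 6 = -7] peel the -6: add 6 from each side, so sub: x = -1.

Answer: x ∈ {-1}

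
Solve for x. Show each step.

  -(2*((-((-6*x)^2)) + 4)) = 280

Step 1. [-(2*((-((-6*x)^2)) + 4)) = 280] leading − — multiply by −1 ⇒ neg: 2*((-((-6*x)^2)) + 4) = -280.
Step 2. [2*((-((-6*x)^2)) + 4) = -280] 2 out front; divide by 2 ⇒ div: (-((-6*x)^2)) + 4 = -140.
Step 3. [(-((-6*x)^2)) + 4 = -140] peel the +4: subtract 4 from each side ⇒ sub: -((-6*x)^2) = -144.
Step 4. [-((-6*x)^2) = -144] LHS negated; negate both sides, so neg: (-6*x)^2 = 144.
Step 5. [(-6*x)^2 = 144] 144 ≥ 0, LHS is (·)² — take ±√. So sqrt: -6*x = 12 or -12.
Step 6. [-6*x = 12 or -12] -6·(inner) — divide through by -6, so div: x = -2 or 2.

Answer: x ∈ {-2, 2}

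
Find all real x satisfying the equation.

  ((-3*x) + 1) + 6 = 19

Step 1. [((-3*x) + 1) + 6 = 19] the outer +6 inverts by subtracting 6 ⇒ sub: (-3*x) + 1 = 13.
Step 2. [(-3*x) + 1 = 13] +1 is outermost — subtract 1 both sides, so sub: -3*x = 12.
Step 3. [-3*x = 12] divide by the outer -3, so div: x = -4.

Answer: x ∈ {-4}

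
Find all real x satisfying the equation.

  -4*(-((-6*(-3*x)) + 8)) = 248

Step 1. [-4*(-((-6*(-3*x)) + 8)) = 248] LHS = -4·(…); ÷-4 both sides ⇒ div: -((-6*(-3*x)) + 8) = -62.
Step 2. [-((-6*(-3*x)) + 8) = -62] flip signs both sides. So neg: (-6*(-3*x)) + 8 = 62.
Step 3. [(-6*(-3*x)) + 8 = 62] subtract 8: x sits inside (… + 8). So sub: -6*(-3*x) = 54.
Step 4. [-6*(-3*x) = 54] divide by the outer -6 ⇒ div: -3*x = -9.
Step 5. [-3*x = -9] divide by the outer -3. So div: x = 3.

Answer: x ∈ {3}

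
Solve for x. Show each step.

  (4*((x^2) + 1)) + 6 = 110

Step 1. [(4*((x^2) + 1)) + 6 = 110] peel the +6: subtract 6 from each side, so sub: 4*((x^2) + 1) = 104.
Step 2. [4*((x^2) + 1) = 104] divide by the outer 4. So div: (x^2) + 1 = 26.
Step 3. [(x^2) + 1 = 26] subtract 1: x sits inside (… + 1) ⇒ sub: x^2 = 25.
Step 4. [x^2 = 25] √ both sides: 25 ≥ 0 gives two branches ⇒ sqrt: x = 5 or -5.

Answer: x ∈ {-5, 5}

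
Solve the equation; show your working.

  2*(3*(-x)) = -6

Step 1. [2*(3*(-x)) = -6] LHS = 2·(…); ÷2 both sides. So div: 3*(-x) = -3.
Step 2. [3*(-x) = -3] leading coefficient 3: divide by 3 ⇒ div: -x = -1.
Step 3. [-x = -1] flip signs both sides ⇒ neg: x = 1.

Answer: x ∈ {1}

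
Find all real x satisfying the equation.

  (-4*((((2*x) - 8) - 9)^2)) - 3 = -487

Step 1. [(-4*((((2*x) - 8) - 9)^2)) - 3 = -487] add 3: x sits inside (… - 3), so sub: -4*((((2*x) - 8) - 9)^2) = -484.
Step 2. [-4*((((2*x) - 8) - 9)^2) = -484] divide by the outer -4 ⇒ div: (((2*x) - 8) - 9)^2 = 121.
Step 3. [(((2*x) - 8) - 9)^2 = 121] LHS squared, RHS 121 ≥ 0: apply √ (±). So sqrt: ((2*x) - 8) - 9 = 11 or -11.
Step 4. [((2*x) - 8) - 9 = 11 or -11] add 9: x sits inside (… - 9). So sub: (2*x) - 8 = 20 or -2.
Step 5. [(2*x) - 8 = 20 or -2] 2 | LHS and 2 | 20 or -2: pull 2 out. So factor: x - 4 = 10 or -1.
Step 6. [x - 4 = 10 or -1] the outer -4 inverts by adding 4. So sub: x = 14 or 3.

Answer: x ∈ {3, 14}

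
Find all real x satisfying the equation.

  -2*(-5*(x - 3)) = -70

Step 1. [-2*(-5*(x - 3)) = -70] leading coefficient -2: divide by -2 ⇒ div: -5*(x - 3) = 35.
Step 2. [-5*(x - 3) = 35] -5 out front; divide by -5 ⇒ div: x - 3 = -7.
Step 3. [x - 3 = -7] add 3: x sits inside (… - 3). So sub: x = -4.

Answer: x ∈ {-4}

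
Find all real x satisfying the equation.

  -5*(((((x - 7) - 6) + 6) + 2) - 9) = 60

Step 1. [-5*(((((x - 7) - 6) + 6) + 2) - 9) = 60] LHS = -5·(…); ÷-5 both sides. So div: ((((x - 7) - 6) + 6) + 2) - 9 = -12.
Step 2. [((((x - 7) - 6) + 6) + 2) - 9 = -12] 9 comes off first (add 9) ⇒ sub: (((x - 7) - 6) + 6) + 2 = -3.
Step 3. [(((x - 7) - 6) + 6) + 2 = -3] peel the +2: subtract 2 from each side. So sub: ((x - 7) - 6) + 6 = -5.
Step 4. [((x - 7) - 6) + 6 = -5] 6 comes off first (subtract 6). So sub: (x - 7) - 6 = -11.
Step 5. [(x - 7) - 6 = -11] 6 comes off first (add 6). So sub: x - 7 = -5.
Step 6. [x - 7 = -5] add 7: x sits inside (… - 7) ⇒ sub: x = 2.

Answer: x ∈ {2}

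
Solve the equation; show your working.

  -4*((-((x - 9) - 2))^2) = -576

Step 1. [-4*((-((x - 9) - 2))^2) = -576] -4·(inner) — divide through by -4. So div: (-((x - 9) - 2))^2 = 144.
Step 2. [(-((x - 9) - 2))^2 = 144] √ both sides: 144 ≥ 0 gives two branches. So sqrt: -((x - 9) - 2) = 12 or -12.
Step 3. [-((x - 9) - 2) = 12 or -12] flip signs both sides ⇒ neg: (x - 9) - 2 = -12 or 12.
Step 4. [(x - 9) - 2 = -12 or 12] 2 comes off first (add 2) ⇒ sub: x - 9 = -10 or 14.
Step 5. [x - 9 = -10 or 14] the outer -9 inverts by adding 9, so sub: x = -1 or 23.

Answer: x ∈ {-1, 23}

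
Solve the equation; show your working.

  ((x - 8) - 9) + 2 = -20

Step 1. [((x - 8) - 9) + 2 = -20] +2 is outermost — subtract 2 both sides ⇒ sub: (x - 8) - 9 = -22.
Step 2. [(x - 8) - 9 = -22] -9 is outermost — add 9 both sides. So sub: x - 8 = -13.
Step 3. [x - 8 = -13] 8 comes off first (add 8) ⇒ sub: x = -5.

Answer: x ∈ {-5}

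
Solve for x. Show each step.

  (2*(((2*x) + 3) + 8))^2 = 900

Step 1. [(2*(((2*x) + 3) + 8))^2 = 900] √ both sides: 900 ≥ 0 gives two branches ⇒ sqrt: 2*(((2*x) + 3) + 8) = 30 or -30.
Step 2. [2*(((2*x) + 3) + 8) = 30 or -30] divide by the outer 2. So div: ((2*x) + 3) + 8 = 15 or -15.
Step 3. [((2*x) + 3) + 8 = 15 or -15] +8 is outermost — subtract 8 both sides ⇒ sub: (2*x) + 3 = 7 or -23.
Step 4. [(2*x) + 3 = 7 or -23] peel the +3: subtract 3 from each side, so sub: 2*x = 4 or -26.
Step 5. [2*x = 4 or -26] 2 out front; divide by 2 ⇒ div: x = 2 or -13.

Answer: x ∈ {-13, 2}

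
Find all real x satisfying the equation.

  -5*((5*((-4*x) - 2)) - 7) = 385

Step 1. [-5*((5*((-4*x) - 2)) - 7) = 385] divide by the outer -5. So div: (5*((-4*x) - 2)) - 7 = -77.
Step 2. [(5*((-4*x) - 2)) - 7 = -77] add 7: x sits inside (… - 7). So sub: 5*((-4*x) - 2) = -70.
Step 3. [5*((-4*x) - 2) = -70] divide by the outer 5 ⇒ div: (-4*x) - 2 = -14.
Step 4. [(-4*x) - 2 = -14] the outer -2 inverts by adding 2 ⇒ sub: -4*x = -12.
Step 5. [-4*x = -12] leading coefficient -4: divide by -4 ⇒ div: x = 3.

Answer: x ∈ {3}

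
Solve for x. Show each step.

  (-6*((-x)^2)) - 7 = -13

Step 1. [(-6*((-x)^2)) - 7 = -13] -7 is outermost — add 7 both sides. So sub: -6*((-x)^2) = -6.
Step 2. [-6*((-x)^2) = -6] leading coefficient -6: divide by -6, so div: (-x)^2 = 1.
Step 3. [(-x)^2 = 1] LHS squared, RHS 1 ≥ 0: apply √ (±), so sqrt: -x = 1 or -1.
Step 4. [-x = 1 or -1] flip signs both sides ⇒ neg: x = -1 or 1.

Answer: x ∈ {-1, 1}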